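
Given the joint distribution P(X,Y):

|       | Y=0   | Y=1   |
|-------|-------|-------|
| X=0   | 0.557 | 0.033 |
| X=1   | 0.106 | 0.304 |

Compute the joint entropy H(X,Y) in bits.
1.4981 bits

H(X,Y) = -Σ_{x,y} P(x,y) log₂ P(x,y). Per-cell terms -P(x,y)·log₂P(x,y):
  X=0: 0.47025, 0.16241
  X=1: 0.34321, 0.52223
Sum of the 4 terms: H(X,Y) = 1.4981 bits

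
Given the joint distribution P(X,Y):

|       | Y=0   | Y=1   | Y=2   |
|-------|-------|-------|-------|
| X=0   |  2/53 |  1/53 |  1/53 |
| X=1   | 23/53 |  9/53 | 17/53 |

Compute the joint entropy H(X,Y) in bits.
1.8778 bits

H(X,Y) = -Σ_{x,y} P(x,y) log₂ P(x,y). Per-cell terms -P(x,y)·log₂P(x,y):
  X=0: 0.1784, 0.1081, 0.1081
  X=1: 0.5226, 0.4344, 0.5262
Sum of the 6 terms: H(X,Y) = 1.8778 bits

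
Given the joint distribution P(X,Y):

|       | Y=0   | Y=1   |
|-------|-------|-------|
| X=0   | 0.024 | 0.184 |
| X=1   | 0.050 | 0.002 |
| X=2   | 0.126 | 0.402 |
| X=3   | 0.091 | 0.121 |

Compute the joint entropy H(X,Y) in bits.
2.4010 bits

H(X,Y) = -Σ_{x,y} P(x,y) log₂ P(x,y). Per-cell terms -P(x,y)·log₂P(x,y):
  X=0: 0.1291, 0.4494
  X=1: 0.2161, 0.0179
  X=2: 0.3766, 0.5285
  X=3: 0.3147, 0.3687
Sum of the 8 terms: H(X,Y) = 2.4010 bits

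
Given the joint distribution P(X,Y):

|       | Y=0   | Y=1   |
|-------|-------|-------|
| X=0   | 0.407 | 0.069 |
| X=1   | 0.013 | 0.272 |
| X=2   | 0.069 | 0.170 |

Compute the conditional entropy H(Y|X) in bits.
0.5677 bits

H(Y|X) = H(X,Y) - H(X)

H(X,Y) = -Σ_{x,y} P(x,y) log₂ P(x,y). Per-cell terms -P(x,y)·log₂P(x,y):
  X=0: 0.5278, 0.2662
  X=1: 0.0814, 0.5109
  X=2: 0.2662, 0.4346
Sum of the 6 terms: H(X,Y) = 2.0871 bits

Marginal of X (row sums):
  P(X=0) = 0.407 + 0.069 = 0.476
  P(X=1) = 0.013 + 0.272 = 0.285
  P(X=2) = 0.069 + 0.170 = 0.239
H(X) = -[0.476·log₂(0.476) + 0.285·log₂(0.285) + 0.239·log₂(0.239)]
  = 0.5098 + 0.5161 + 0.4935 = 1.5194 bits

H(Y|X) = H(X,Y) - H(X) = 2.0871 - 1.5194 = 0.5677 bits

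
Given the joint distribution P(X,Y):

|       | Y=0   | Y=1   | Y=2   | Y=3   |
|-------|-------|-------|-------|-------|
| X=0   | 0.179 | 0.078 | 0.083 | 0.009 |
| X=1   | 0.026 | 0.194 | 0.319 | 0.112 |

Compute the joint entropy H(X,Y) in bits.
2.5660 bits

H(X,Y) = -Σ_{x,y} P(x,y) log₂ P(x,y). Per-cell terms -P(x,y)·log₂P(x,y):
  X=0: 0.4443, 0.2871, 0.2980, 0.0612
  X=1: 0.1369, 0.4590, 0.5258, 0.3537
Sum of the 8 terms: H(X,Y) = 2.5660 bits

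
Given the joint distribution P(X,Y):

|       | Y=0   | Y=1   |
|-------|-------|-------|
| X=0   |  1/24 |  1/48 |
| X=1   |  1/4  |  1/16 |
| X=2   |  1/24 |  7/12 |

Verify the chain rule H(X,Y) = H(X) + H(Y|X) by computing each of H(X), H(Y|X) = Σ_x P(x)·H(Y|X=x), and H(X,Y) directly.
H(X) = 1.1982 bits, H(Y|X) = 0.5038 bits, H(X,Y) = 1.7020 bits

Marginal of X (row sums):
  P(X=0) = 1/24 + 1/48 = 1/16
  P(X=1) = 1/4 + 1/16 = 5/16
  P(X=2) = 1/24 + 7/12 = 5/8
H(X) = -[(1/16)·log₂(1/16) + (5/16)·log₂(5/16) + (5/8)·log₂(5/8)]
  = 0.25000 + 0.52440 + 0.42379 = 1.1982 bits

H(Y|X) = Σ_x P(x)·H(Y|X=x):
  X=0: P(X=0) = 1/16, P(Y|X=0) = (2/3, 1/3) → H(Y|X=0) = 0.91830
  X=1: P(X=1) = 5/16, P(Y|X=1) = (4/5, 1/5) → H(Y|X=1) = 0.72193
  X=2: P(X=2) = 5/8, P(Y|X=2) = (1/15, 14/15) → H(Y|X=2) = 0.35336
H(Y|X) = (1/16)·0.91830 + (5/16)·0.72193 + (5/8)·0.35336 = 0.5038 bits

H(X,Y) = -Σ_{x,y} P(x,y) log₂ P(x,y). Per-cell terms -P(x,y)·log₂P(x,y):
  X=0: 0.19104, 0.11635
  X=1: 0.50000, 0.25000
  X=2: 0.19104, 0.45360
Sum of the 6 terms: H(X,Y) = 1.7020 bits

Chain rule check:
  H(X) + H(Y|X) = 1.1982 + 0.5038 = 1.7020 bits
  H(X,Y) = 1.7020 bits
✓ Chain rule verified.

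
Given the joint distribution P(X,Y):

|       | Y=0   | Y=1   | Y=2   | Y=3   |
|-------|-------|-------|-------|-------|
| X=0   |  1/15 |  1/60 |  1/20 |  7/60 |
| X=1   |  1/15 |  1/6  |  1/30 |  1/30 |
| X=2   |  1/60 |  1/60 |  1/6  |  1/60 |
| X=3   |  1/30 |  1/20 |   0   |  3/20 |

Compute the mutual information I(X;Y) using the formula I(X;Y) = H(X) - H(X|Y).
0.4917 bits

I(X;Y) = H(X) - H(X|Y)

Marginal of X (row sums):
  P(X=0) = 1/15 + 1/60 + 1/20 + 7/60 = 1/4
  P(X=1) = 1/15 + 1/6 + 1/30 + 1/30 = 3/10
  P(X=2) = 1/60 + 1/60 + 1/6 + 1/60 = 13/60
  P(X=3) = 1/30 + 1/20 + 0 + 3/20 = 7/30
H(X) = -[(1/4)·log₂(1/4) + (3/10)·log₂(3/10) + (13/60)·log₂(13/60) + (7/30)·log₂(7/30)]
  = 0.500000 + 0.521090 + 0.478064 + 0.489892 = 1.98905 bits

Marginal of Y (column sums):
  P(Y=0) = 1/15 + 1/15 + 1/60 + 1/30 = 11/60
  P(Y=1) = 1/60 + 1/6 + 1/60 + 1/20 = 1/4
  P(Y=2) = 1/20 + 1/30 + 1/6 + 0 = 1/4
  P(Y=3) = 7/60 + 1/30 + 1/60 + 3/20 = 19/60
H(X|Y) = Σ_y P(y)·H(X|Y=y):
  Y=0: P(Y=0) = 11/60, P(X|Y=0) = (4/11, 4/11, 1/11, 2/11) → H(X|Y=0) = 1.823068
  Y=1: P(Y=1) = 1/4, P(X|Y=1) = (1/15, 2/3, 1/15, 1/5) → H(X|Y=1) = 1.375279
  Y=2: P(Y=2) = 1/4, P(X|Y=2) = (1/5, 2/15, 2/3, 0) → H(X|Y=2) = 1.241946
  Y=3: P(Y=3) = 19/60, P(X|Y=3) = (7/19, 2/19, 1/19, 9/19) → H(X|Y=3) = 1.606832
H(X|Y) = (11/60)·1.823068 + (1/4)·1.375279 + (1/4)·1.241946 + (19/60)·1.606832 = 1.49737 bits

I(X;Y) = H(X) - H(X|Y) = 1.98905 - 1.49737 = 0.4917 bits

Cross-check via I(X;Y) = H(X) + H(Y) - H(X,Y): computing H(Y) from the column sums and H(X,Y) from the 16 cells in the same way gives H(Y) = 1.97404 bits and H(X,Y) = 3.47140 bits, so
I(X;Y) = 1.98905 + 1.97404 - 3.47140 = 0.4917 bits ✓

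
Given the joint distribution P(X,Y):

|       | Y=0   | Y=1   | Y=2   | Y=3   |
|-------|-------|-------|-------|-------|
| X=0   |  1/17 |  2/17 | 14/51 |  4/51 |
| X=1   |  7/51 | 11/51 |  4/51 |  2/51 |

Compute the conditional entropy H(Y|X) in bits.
1.7480 bits

H(Y|X) = H(X,Y) - H(X)

H(X,Y) = -Σ_{x,y} P(x,y) log₂ P(x,y). Per-cell terms -P(x,y)·log₂P(x,y):
  X=0: 0.24044, 0.36323, 0.51198, 0.28803
  X=1: 0.39324, 0.47731, 0.28803, 0.18323
Sum of the 8 terms: H(X,Y) = 2.7455 bits

Marginal of X (row sums):
  P(X=0) = 1/17 + 2/17 + 14/51 + 4/51 = 9/17
  P(X=1) = 7/51 + 11/51 + 4/51 + 2/51 = 8/17
H(X) = -[(9/17)·log₂(9/17) + (8/17)·log₂(8/17)]
  = 0.48576 + 0.51175 = 0.9975 bits

H(Y|X) = H(X,Y) - H(X) = 2.7455 - 0.9975 = 1.7480 bits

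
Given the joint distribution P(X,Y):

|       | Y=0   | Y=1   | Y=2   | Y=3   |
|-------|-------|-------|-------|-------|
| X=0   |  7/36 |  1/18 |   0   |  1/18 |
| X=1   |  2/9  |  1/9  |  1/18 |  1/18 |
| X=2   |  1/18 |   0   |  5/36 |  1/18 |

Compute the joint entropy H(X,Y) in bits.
3.0793 bits

H(X,Y) = -Σ_{x,y} P(x,y) log₂ P(x,y). Per-cell terms -P(x,y)·log₂P(x,y):
  X=0: 0.45939, 0.23166, 0.00000, 0.23166
  X=1: 0.48221, 0.35221, 0.23166, 0.23166
  X=2: 0.23166, 0.00000, 0.39556, 0.23166
  (cells with P = 0 contribute 0)
Sum of the 12 terms: H(X,Y) = 3.0793 bits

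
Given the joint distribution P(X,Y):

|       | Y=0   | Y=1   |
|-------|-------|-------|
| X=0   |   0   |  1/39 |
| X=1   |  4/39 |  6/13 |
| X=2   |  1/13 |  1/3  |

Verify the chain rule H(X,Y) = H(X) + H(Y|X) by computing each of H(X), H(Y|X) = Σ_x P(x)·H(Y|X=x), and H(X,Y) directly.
H(X) = 1.1288 bits, H(Y|X) = 0.6715 bits, H(X,Y) = 1.8003 bits

Marginal of X (row sums):
  P(X=0) = 0 + 1/39 = 1/39
  P(X=1) = 4/39 + 6/13 = 22/39
  P(X=2) = 1/13 + 1/3 = 16/39
H(X) = -[(1/39)·log₂(1/39) + (22/39)·log₂(22/39) + (16/39)·log₂(16/39)]
  = 0.13552 + 0.46593 + 0.52734 = 1.1288 bits

H(Y|X) = Σ_x P(x)·H(Y|X=x):
  X=0: P(X=0) = 1/39, P(Y|X=0) = (0, 1) → H(Y|X=0) = 0.00000
  X=1: P(X=1) = 22/39, P(Y|X=1) = (2/11, 9/11) → H(Y|X=1) = 0.68404
  X=2: P(X=2) = 16/39, P(Y|X=2) = (3/16, 13/16) → H(Y|X=2) = 0.69621
H(Y|X) = (1/39)·0.00000 + (22/39)·0.68404 + (16/39)·0.69621 = 0.6715 bits

H(X,Y) = -Σ_{x,y} P(x,y) log₂ P(x,y). Per-cell terms -P(x,y)·log₂P(x,y):
  X=0: 0.00000, 0.13552
  X=1: 0.33696, 0.51484
  X=2: 0.28465, 0.52832
  (cells with P = 0 contribute 0)
Sum of the 6 terms: H(X,Y) = 1.8003 bits

Chain rule check:
  H(X) + H(Y|X) = 1.1288 + 0.6715 = 1.8003 bits
  H(X,Y) = 1.8003 bits
✓ Chain rule verified.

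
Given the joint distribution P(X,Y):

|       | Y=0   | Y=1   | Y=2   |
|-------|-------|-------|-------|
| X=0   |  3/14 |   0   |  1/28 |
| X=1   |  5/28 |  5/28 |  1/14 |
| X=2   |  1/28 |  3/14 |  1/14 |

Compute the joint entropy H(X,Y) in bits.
2.7274 bits

H(X,Y) = -Σ_{x,y} P(x,y) log₂ P(x,y). Per-cell terms -P(x,y)·log₂P(x,y):
  X=0: 0.4762, 0.0000, 0.1717
  X=1: 0.4438, 0.4438, 0.2720
  X=2: 0.1717, 0.4762, 0.2720
  (cells with P = 0 contribute 0)
Sum of the 9 terms: H(X,Y) = 2.7274 bits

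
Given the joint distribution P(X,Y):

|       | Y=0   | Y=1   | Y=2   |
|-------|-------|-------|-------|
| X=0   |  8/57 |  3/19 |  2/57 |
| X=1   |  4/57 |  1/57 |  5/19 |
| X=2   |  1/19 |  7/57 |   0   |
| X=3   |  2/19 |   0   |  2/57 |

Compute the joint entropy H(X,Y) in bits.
2.9724 bits

H(X,Y) = -Σ_{x,y} P(x,y) log₂ P(x,y). Per-cell terms -P(x,y)·log₂P(x,y):
  X=0: 0.39760, 0.42047, 0.16958
  X=1: 0.26897, 0.10233, 0.50684
  X=2: 0.22358, 0.37156, 0.00000
  X=3: 0.34189, 0.00000, 0.16958
  (cells with P = 0 contribute 0)
Sum of the 12 terms: H(X,Y) = 2.9724 bits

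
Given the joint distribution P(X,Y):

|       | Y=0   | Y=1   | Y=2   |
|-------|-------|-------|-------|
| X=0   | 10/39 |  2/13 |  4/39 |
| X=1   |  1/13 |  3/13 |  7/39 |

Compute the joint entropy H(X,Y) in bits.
2.4735 bits

H(X,Y) = -Σ_{x,y} P(x,y) log₂ P(x,y). Per-cell terms -P(x,y)·log₂P(x,y):
  X=0: 0.50345, 0.41545, 0.33696
  X=1: 0.28465, 0.48819, 0.44478
Sum of the 6 terms: H(X,Y) = 2.4735 bits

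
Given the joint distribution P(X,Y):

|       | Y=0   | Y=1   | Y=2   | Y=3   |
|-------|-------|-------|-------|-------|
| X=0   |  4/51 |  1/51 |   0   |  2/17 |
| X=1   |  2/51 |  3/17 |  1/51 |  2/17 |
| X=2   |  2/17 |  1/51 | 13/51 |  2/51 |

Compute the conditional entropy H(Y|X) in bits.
1.4913 bits

H(Y|X) = H(X,Y) - H(X)

H(X,Y) = -Σ_{x,y} P(x,y) log₂ P(x,y). Per-cell terms -P(x,y)·log₂P(x,y):
  X=0: 0.288033, 0.111224, 0.000000, 0.363231
  X=1: 0.183232, 0.441618, 0.111224, 0.363231
  X=2: 0.363231, 0.111224, 0.502663, 0.183232
  (cells with P = 0 contribute 0)
Sum of the 12 terms: H(X,Y) = 3.02214 bits

Marginal of X (row sums):
  P(X=0) = 4/51 + 1/51 + 0 + 2/17 = 11/51
  P(X=1) = 2/51 + 3/17 + 1/51 + 2/17 = 6/17
  P(X=2) = 2/17 + 1/51 + 13/51 + 2/51 = 22/51
H(X) = -[(11/51)·log₂(11/51) + (6/17)·log₂(6/17) + (22/51)·log₂(22/51)]
  = 0.477312 + 0.530294 + 0.523252 = 1.53086 bits

H(Y|X) = H(X,Y) - H(X) = 3.02214 - 1.53086 = 1.4913 bits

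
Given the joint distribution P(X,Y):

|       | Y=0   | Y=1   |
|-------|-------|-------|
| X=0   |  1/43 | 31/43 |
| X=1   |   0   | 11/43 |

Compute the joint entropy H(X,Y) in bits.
0.9697 bits

H(X,Y) = -Σ_{x,y} P(x,y) log₂ P(x,y). Per-cell terms -P(x,y)·log₂P(x,y):
  X=0: 0.12619, 0.34033
  X=1: 0.00000, 0.50314
  (cells with P = 0 contribute 0)
Sum of the 4 terms: H(X,Y) = 0.9697 bits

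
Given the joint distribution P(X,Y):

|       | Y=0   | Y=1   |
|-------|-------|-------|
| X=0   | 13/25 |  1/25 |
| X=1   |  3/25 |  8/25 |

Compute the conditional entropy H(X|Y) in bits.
0.6267 bits

H(X|Y) = H(X,Y) - H(Y)

H(X,Y) = -Σ_{x,y} P(x,y) log₂ P(x,y). Per-cell terms -P(x,y)·log₂P(x,y):
  X=0: 0.49058, 0.18575
  X=1: 0.36707, 0.52603
Sum of the 4 terms: H(X,Y) = 1.5694 bits

Marginal of Y (column sums):
  P(Y=0) = 13/25 + 3/25 = 16/25
  P(Y=1) = 1/25 + 8/25 = 9/25
H(Y) = -[(16/25)·log₂(16/25) + (9/25)·log₂(9/25)]
  = 0.41207 + 0.53062 = 0.9427 bits

H(X|Y) = H(X,Y) - H(Y) = 1.5694 - 0.9427 = 0.6267 bits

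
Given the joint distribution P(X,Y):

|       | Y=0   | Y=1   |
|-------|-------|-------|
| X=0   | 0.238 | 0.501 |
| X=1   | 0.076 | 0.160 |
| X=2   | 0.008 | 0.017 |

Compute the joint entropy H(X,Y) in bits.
1.8537 bits

H(X,Y) = -Σ_{x,y} P(x,y) log₂ P(x,y). Per-cell terms -P(x,y)·log₂P(x,y):
  X=0: 0.4929, 0.4996
  X=1: 0.2826, 0.4230
  X=2: 0.0557, 0.0999
Sum of the 6 terms: H(X,Y) = 1.8537 bits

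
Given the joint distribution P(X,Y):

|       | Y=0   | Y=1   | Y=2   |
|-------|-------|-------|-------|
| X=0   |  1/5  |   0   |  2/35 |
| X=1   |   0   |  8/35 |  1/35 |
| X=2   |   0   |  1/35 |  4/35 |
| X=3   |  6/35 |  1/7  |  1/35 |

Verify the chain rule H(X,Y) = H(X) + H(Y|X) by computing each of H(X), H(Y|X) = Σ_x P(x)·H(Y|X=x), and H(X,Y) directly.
H(X) = 1.9382 bits, H(Y|X) = 0.8833 bits, H(X,Y) = 2.8215 bits

Marginal of X (row sums):
  P(X=0) = 1/5 + 0 + 2/35 = 9/35
  P(X=1) = 0 + 8/35 + 1/35 = 9/35
  P(X=2) = 0 + 1/35 + 4/35 = 1/7
  P(X=3) = 6/35 + 1/7 + 1/35 = 12/35
H(X) = -[(9/35)·log₂(9/35) + (9/35)·log₂(9/35) + (1/7)·log₂(1/7) + (12/35)·log₂(12/35)]
  = 0.50383 + 0.50383 + 0.40105 + 0.52948 = 1.9382 bits

H(Y|X) = Σ_x P(x)·H(Y|X=x):
  X=0: P(X=0) = 9/35, P(Y|X=0) = (7/9, 0, 2/9) → H(Y|X=0) = 0.76420
  X=1: P(X=1) = 9/35, P(Y|X=1) = (0, 8/9, 1/9) → H(Y|X=1) = 0.50326
  X=2: P(X=2) = 1/7, P(Y|X=2) = (0, 1/5, 4/5) → H(Y|X=2) = 0.72193
  X=3: P(X=3) = 12/35, P(Y|X=3) = (1/2, 5/12, 1/12) → H(Y|X=3) = 1.32501
H(Y|X) = (9/35)·0.76420 + (9/35)·0.50326 + (1/7)·0.72193 + (12/35)·1.32501 = 0.8833 bits

H(X,Y) = -Σ_{x,y} P(x,y) log₂ P(x,y). Per-cell terms -P(x,y)·log₂P(x,y):
  X=0: 0.46439, 0.00000, 0.23596
  X=1: 0.00000, 0.48669, 0.14655
  X=2: 0.00000, 0.14655, 0.35763
  X=3: 0.43617, 0.40105, 0.14655
  (cells with P = 0 contribute 0)
Sum of the 12 terms: H(X,Y) = 2.8215 bits

Chain rule check:
  H(X) + H(Y|X) = 1.9382 + 0.8833 = 2.8215 bits
  H(X,Y) = 2.8215 bits
✓ Chain rule verified.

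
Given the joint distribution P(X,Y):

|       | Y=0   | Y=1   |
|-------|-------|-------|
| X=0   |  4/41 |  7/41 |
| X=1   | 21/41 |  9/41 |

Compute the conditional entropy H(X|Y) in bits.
0.7726 bits

H(X|Y) = H(X,Y) - H(Y)

H(X,Y) = -Σ_{x,y} P(x,y) log₂ P(x,y). Per-cell terms -P(x,y)·log₂P(x,y):
  X=0: 0.3276, 0.4354
  X=1: 0.4944, 0.4802
Sum of the 4 terms: H(X,Y) = 1.7376 bits

Marginal of Y (column sums):
  P(Y=0) = 4/41 + 21/41 = 25/41
  P(Y=1) = 7/41 + 9/41 = 16/41
H(Y) = -[(25/41)·log₂(25/41) + (16/41)·log₂(16/41)]
  = 0.4352 + 0.5298 = 0.9650 bits

H(X|Y) = H(X,Y) - H(Y) = 1.7376 - 0.9650 = 0.7726 bits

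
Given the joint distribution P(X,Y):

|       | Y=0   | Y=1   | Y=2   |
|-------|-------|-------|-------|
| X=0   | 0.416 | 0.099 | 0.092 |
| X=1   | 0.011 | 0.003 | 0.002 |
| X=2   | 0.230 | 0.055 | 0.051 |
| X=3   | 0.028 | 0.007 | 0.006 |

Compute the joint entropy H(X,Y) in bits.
2.4636 bits

H(X,Y) = -Σ_{x,y} P(x,y) log₂ P(x,y). Per-cell terms -P(x,y)·log₂P(x,y):
  X=0: 0.5264, 0.3303, 0.3167
  X=1: 0.0716, 0.0251, 0.0179
  X=2: 0.4877, 0.2301, 0.2190
  X=3: 0.1444, 0.0501, 0.0443
Sum of the 12 terms: H(X,Y) = 2.4636 bits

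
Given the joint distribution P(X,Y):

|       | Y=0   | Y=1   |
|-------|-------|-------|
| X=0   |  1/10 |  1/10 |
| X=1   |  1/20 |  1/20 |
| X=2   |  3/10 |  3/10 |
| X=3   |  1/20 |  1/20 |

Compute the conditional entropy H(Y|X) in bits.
1.0000 bits

H(Y|X) = H(X,Y) - H(X)

H(X,Y) = -Σ_{x,y} P(x,y) log₂ P(x,y). Per-cell terms -P(x,y)·log₂P(x,y):
  X=0: 0.3322, 0.3322
  X=1: 0.2161, 0.2161
  X=2: 0.5211, 0.5211
  X=3: 0.2161, 0.2161
Sum of the 8 terms: H(X,Y) = 2.5710 bits

Marginal of X (row sums):
  P(X=0) = 1/10 + 1/10 = 1/5
  P(X=1) = 1/20 + 1/20 = 1/10
  P(X=2) = 3/10 + 3/10 = 3/5
  P(X=3) = 1/20 + 1/20 = 1/10
H(X) = -[(1/5)·log₂(1/5) + (1/10)·log₂(1/10) + (3/5)·log₂(3/5) + (1/10)·log₂(1/10)]
  = 0.4644 + 0.3322 + 0.4422 + 0.3322 = 1.5710 bits

H(Y|X) = H(X,Y) - H(X) = 2.5710 - 1.5710 = 1.0000 bits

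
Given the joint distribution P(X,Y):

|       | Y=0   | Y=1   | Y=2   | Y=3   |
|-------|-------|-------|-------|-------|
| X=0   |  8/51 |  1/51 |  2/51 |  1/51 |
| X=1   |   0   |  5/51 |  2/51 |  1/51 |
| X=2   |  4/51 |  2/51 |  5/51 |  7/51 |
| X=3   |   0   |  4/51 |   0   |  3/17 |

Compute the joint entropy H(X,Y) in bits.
3.3705 bits

H(X,Y) = -Σ_{x,y} P(x,y) log₂ P(x,y). Per-cell terms -P(x,y)·log₂P(x,y):
  X=0: 0.419204, 0.111224, 0.183232, 0.111224
  X=1: 0.000000, 0.328480, 0.183232, 0.111224
  X=2: 0.288033, 0.183232, 0.328480, 0.393245
  X=3: 0.000000, 0.288033, 0.000000, 0.441618
  (cells with P = 0 contribute 0)
Sum of the 16 terms: H(X,Y) = 3.3705 bits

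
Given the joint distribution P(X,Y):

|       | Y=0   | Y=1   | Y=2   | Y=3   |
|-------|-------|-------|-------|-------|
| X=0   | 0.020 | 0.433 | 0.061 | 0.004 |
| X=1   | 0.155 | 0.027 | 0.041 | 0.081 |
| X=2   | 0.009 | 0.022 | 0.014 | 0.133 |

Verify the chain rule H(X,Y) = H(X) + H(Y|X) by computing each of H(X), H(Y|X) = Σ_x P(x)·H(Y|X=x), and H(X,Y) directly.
H(X) = 1.4570 bits, H(Y|X) = 1.1526 bits, H(X,Y) = 2.6096 bits

Marginal of X (row sums):
  P(X=0) = 0.020 + 0.433 + 0.061 + 0.004 = 0.518
  P(X=1) = 0.155 + 0.027 + 0.041 + 0.081 = 0.304
  P(X=2) = 0.009 + 0.022 + 0.014 + 0.133 = 0.178
H(X) = -[0.518·log₂(0.518) + 0.304·log₂(0.304) + 0.178·log₂(0.178)]
  = 0.4916 + 0.5222 + 0.4432 = 1.4570 bits

H(Y|X) = Σ_x P(x)·H(Y|X=x):
  X=0: P(X=0) = 0.518, P(Y|X=0) = (10/259, 433/518, 61/518, 2/259) → H(Y|X=0) = 0.8150
  X=1: P(X=1) = 0.304, P(Y|X=1) = (155/304, 27/304, 41/304, 81/304) → H(Y|X=1) = 1.7040
  X=2: P(X=2) = 0.178, P(Y|X=2) = (9/178, 11/89, 7/89, 133/178) → H(Y|X=2) = 1.1932
H(Y|X) = 0.518·0.8150 + 0.304·1.7040 + 0.178·1.1932 = 1.1526 bits

H(X,Y) = -Σ_{x,y} P(x,y) log₂ P(x,y). Per-cell terms -P(x,y)·log₂P(x,y):
  X=0: 0.1129, 0.5229, 0.2461, 0.0319
  X=1: 0.4169, 0.1407, 0.1889, 0.2937
  X=2: 0.0612, 0.1211, 0.0862, 0.3871
Sum of the 12 terms: H(X,Y) = 2.6096 bits

Chain rule check:
  H(X) + H(Y|X) = 1.4570 + 1.1526 = 2.6096 bits
  H(X,Y) = 2.6096 bits
✓ Chain rule verified.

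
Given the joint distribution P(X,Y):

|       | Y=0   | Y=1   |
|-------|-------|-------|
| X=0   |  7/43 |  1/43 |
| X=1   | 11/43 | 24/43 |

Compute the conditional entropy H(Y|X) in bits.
0.8321 bits

H(Y|X) = H(X,Y) - H(X)

H(X,Y) = -Σ_{x,y} P(x,y) log₂ P(x,y). Per-cell terms -P(x,y)·log₂P(x,y):
  X=0: 0.4263, 0.1262
  X=1: 0.5031, 0.4696
Sum of the 4 terms: H(X,Y) = 1.5252 bits

Marginal of X (row sums):
  P(X=0) = 7/43 + 1/43 = 8/43
  P(X=1) = 11/43 + 24/43 = 35/43
H(X) = -[(8/43)·log₂(8/43) + (35/43)·log₂(35/43)]
  = 0.4514 + 0.2417 = 0.6931 bits

H(Y|X) = H(X,Y) - H(X) = 1.5252 - 0.6931 = 0.8321 bits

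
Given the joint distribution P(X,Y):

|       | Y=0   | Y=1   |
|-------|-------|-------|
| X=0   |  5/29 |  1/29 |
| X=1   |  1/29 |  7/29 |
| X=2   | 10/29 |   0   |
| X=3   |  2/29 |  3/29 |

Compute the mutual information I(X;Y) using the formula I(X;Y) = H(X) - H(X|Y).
0.5057 bits

I(X;Y) = H(X) - H(X|Y)

Marginal of X (row sums):
  P(X=0) = 5/29 + 1/29 = 6/29
  P(X=1) = 1/29 + 7/29 = 8/29
  P(X=2) = 10/29 + 0 = 10/29
  P(X=3) = 2/29 + 3/29 = 5/29
H(X) = -[(6/29)·log₂(6/29) + (8/29)·log₂(8/29) + (10/29)·log₂(10/29) + (5/29)·log₂(5/29)]
  = 0.47028 + 0.51255 + 0.52967 + 0.43725 = 1.94975 bits

Marginal of Y (column sums):
  P(Y=0) = 5/29 + 1/29 + 10/29 + 2/29 = 18/29
  P(Y=1) = 1/29 + 7/29 + 0 + 3/29 = 11/29
H(X|Y) = Σ_y P(y)·H(X|Y=y):
  Y=0: P(Y=0) = 18/29, P(X|Y=0) = (5/18, 1/18, 5/9, 1/9) → H(X|Y=0) = 1.56832
  Y=1: P(Y=1) = 11/29, P(X|Y=1) = (1/11, 7/11, 0, 3/11) → H(X|Y=1) = 1.24067
H(X|Y) = (18/29)·1.56832 + (11/29)·1.24067 = 1.44404 bits

I(X;Y) = H(X) - H(X|Y) = 1.94975 - 1.44404 = 0.5057 bits

Cross-check via I(X;Y) = H(X) + H(Y) - H(X,Y): computing H(Y) from the column sums and H(X,Y) from the 8 cells in the same way gives H(Y) = 0.95755 bits and H(X,Y) = 2.40159 bits, so
I(X;Y) = 1.94975 + 0.95755 - 2.40159 = 0.5057 bits ✓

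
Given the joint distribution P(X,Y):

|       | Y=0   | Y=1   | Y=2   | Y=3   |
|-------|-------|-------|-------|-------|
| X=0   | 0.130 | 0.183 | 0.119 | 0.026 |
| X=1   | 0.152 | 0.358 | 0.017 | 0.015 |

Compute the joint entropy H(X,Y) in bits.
2.4678 bits

H(X,Y) = -Σ_{x,y} P(x,y) log₂ P(x,y). Per-cell terms -P(x,y)·log₂P(x,y):
  X=0: 0.38264, 0.44837, 0.36545, 0.13690
  X=1: 0.41311, 0.53054, 0.09993, 0.09088
Sum of the 8 terms: H(X,Y) = 2.4678 bits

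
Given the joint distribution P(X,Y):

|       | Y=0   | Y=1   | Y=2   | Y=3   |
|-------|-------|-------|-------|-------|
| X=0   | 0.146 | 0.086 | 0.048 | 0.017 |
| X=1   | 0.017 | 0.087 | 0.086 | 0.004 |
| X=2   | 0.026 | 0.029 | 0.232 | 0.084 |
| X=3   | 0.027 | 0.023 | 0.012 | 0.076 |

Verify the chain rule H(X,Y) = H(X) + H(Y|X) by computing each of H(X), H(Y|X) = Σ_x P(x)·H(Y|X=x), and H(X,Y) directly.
H(X) = 1.9042 bits, H(Y|X) = 1.5576 bits, H(X,Y) = 3.4618 bits

Marginal of X (row sums):
  P(X=0) = 0.146 + 0.086 + 0.048 + 0.017 = 0.297
  P(X=1) = 0.017 + 0.087 + 0.086 + 0.004 = 0.194
  P(X=2) = 0.026 + 0.029 + 0.232 + 0.084 = 0.371
  P(X=3) = 0.027 + 0.023 + 0.012 + 0.076 = 0.138
H(X) = -[0.297·log₂(0.297) + 0.194·log₂(0.194) + 0.371·log₂(0.371) + 0.138·log₂(0.138)]
  = 0.52019 + 0.45898 + 0.53072 + 0.39430 = 1.9042 bits

H(Y|X) = Σ_x P(x)·H(Y|X=x):
  X=0: P(X=0) = 0.297, P(Y|X=0) = (146/297, 86/297, 16/99, 17/297) → H(Y|X=0) = 1.68254
  X=1: P(X=1) = 0.194, P(Y|X=1) = (17/194, 87/194, 43/97, 2/97) → H(Y|X=1) = 1.46238
  X=2: P(X=2) = 0.371, P(Y|X=2) = (26/371, 29/371, 232/371, 12/53) → H(Y|X=2) = 1.46493
  X=3: P(X=3) = 0.138, P(Y|X=3) = (9/46, 1/6, 2/23, 38/69) → H(Y|X=3) = 1.67167
H(Y|X) = 0.297·1.68254 + 0.194·1.46238 + 0.371·1.46493 + 0.138·1.67167 = 1.5576 bits

H(X,Y) = -Σ_{x,y} P(x,y) log₂ P(x,y). Per-cell terms -P(x,y)·log₂P(x,y):
  X=0: 0.40529, 0.30440, 0.21028, 0.09993
  X=1: 0.09993, 0.30649, 0.30440, 0.03186
  X=2: 0.13690, 0.14813, 0.48901, 0.30017
  X=3: 0.14069, 0.12517, 0.07657, 0.28256
Sum of the 16 terms: H(X,Y) = 3.4618 bits

Chain rule check:
  H(X) + H(Y|X) = 1.9042 + 1.5576 = 3.4618 bits
  H(X,Y) = 3.4618 bits
✓ Chain rule verified.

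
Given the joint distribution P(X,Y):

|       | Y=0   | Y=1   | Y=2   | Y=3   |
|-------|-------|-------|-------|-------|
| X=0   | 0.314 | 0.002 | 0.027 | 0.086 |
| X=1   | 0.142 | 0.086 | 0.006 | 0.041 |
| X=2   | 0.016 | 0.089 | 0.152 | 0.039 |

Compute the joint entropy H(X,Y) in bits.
2.9270 bits

H(X,Y) = -Σ_{x,y} P(x,y) log₂ P(x,y). Per-cell terms -P(x,y)·log₂P(x,y):
  X=0: 0.52475, 0.01793, 0.14069, 0.30440
  X=1: 0.39988, 0.30440, 0.04428, 0.18894
  X=2: 0.09545, 0.31061, 0.41311, 0.18253
Sum of the 12 terms: H(X,Y) = 2.9270 bits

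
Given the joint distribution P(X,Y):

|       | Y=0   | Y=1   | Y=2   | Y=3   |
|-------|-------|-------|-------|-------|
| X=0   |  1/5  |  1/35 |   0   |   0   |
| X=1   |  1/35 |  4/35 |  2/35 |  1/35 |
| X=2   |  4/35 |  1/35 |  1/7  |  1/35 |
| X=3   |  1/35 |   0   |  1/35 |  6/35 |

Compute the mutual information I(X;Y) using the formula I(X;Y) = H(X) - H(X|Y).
0.6465 bits

I(X;Y) = H(X) - H(X|Y)

Marginal of X (row sums):
  P(X=0) = 1/5 + 1/35 + 0 + 0 = 8/35
  P(X=1) = 1/35 + 4/35 + 2/35 + 1/35 = 8/35
  P(X=2) = 4/35 + 1/35 + 1/7 + 1/35 = 11/35
  P(X=3) = 1/35 + 0 + 1/35 + 6/35 = 8/35
H(X) = -[(8/35)·log₂(8/35) + (8/35)·log₂(8/35) + (11/35)·log₂(11/35) + (8/35)·log₂(8/35)]
  = 0.4867 + 0.4867 + 0.5248 + 0.4867 = 1.9849 bits

Marginal of Y (column sums):
  P(Y=0) = 1/5 + 1/35 + 4/35 + 1/35 = 13/35
  P(Y=1) = 1/35 + 4/35 + 1/35 + 0 = 6/35
  P(Y=2) = 0 + 2/35 + 1/7 + 1/35 = 8/35
  P(Y=3) = 0 + 1/35 + 1/35 + 6/35 = 8/35
H(X|Y) = Σ_y P(y)·H(X|Y=y):
  Y=0: P(Y=0) = 13/35, P(X|Y=0) = (7/13, 1/13, 4/13, 1/13) → H(X|Y=0) = 1.5734
  Y=1: P(Y=1) = 6/35, P(X|Y=1) = (1/6, 2/3, 1/6, 0) → H(X|Y=1) = 1.2516
  Y=2: P(Y=2) = 8/35, P(X|Y=2) = (0, 1/4, 5/8, 1/8) → H(X|Y=2) = 1.2988
  Y=3: P(Y=3) = 8/35, P(X|Y=3) = (0, 1/8, 1/8, 3/4) → H(X|Y=3) = 1.0613
H(X|Y) = (13/35)·1.5734 + (6/35)·1.2516 + (8/35)·1.2988 + (8/35)·1.0613 = 1.3384 bits

I(X;Y) = H(X) - H(X|Y) = 1.9849 - 1.3384 = 0.6465 bits

Cross-check via I(X;Y) = H(X) + H(Y) - H(X,Y): computing H(Y) from the column sums and H(X,Y) from the 16 cells in the same way gives H(Y) = 1.9403 bits and H(X,Y) = 3.2787 bits, so
I(X;Y) = 1.9849 + 1.9403 - 3.2787 = 0.6465 bits ✓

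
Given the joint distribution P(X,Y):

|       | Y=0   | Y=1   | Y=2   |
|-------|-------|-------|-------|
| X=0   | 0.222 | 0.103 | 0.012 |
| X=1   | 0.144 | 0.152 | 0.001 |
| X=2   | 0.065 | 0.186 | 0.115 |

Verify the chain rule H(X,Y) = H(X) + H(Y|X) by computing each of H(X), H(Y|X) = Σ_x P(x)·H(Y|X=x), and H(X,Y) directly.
H(X) = 1.5797 bits, H(Y|X) = 1.2088 bits, H(X,Y) = 2.7886 bits

Marginal of X (row sums):
  P(X=0) = 0.222 + 0.103 + 0.012 = 0.337
  P(X=1) = 0.144 + 0.152 + 0.001 = 0.297
  P(X=2) = 0.065 + 0.186 + 0.115 = 0.366
H(X) = -[0.337·log₂(0.337) + 0.297·log₂(0.297) + 0.366·log₂(0.366)]
  = 0.5288 + 0.5202 + 0.5307 = 1.5797 bits

H(Y|X) = Σ_x P(x)·H(Y|X=x):
  X=0: P(X=0) = 0.337, P(Y|X=0) = (222/337, 103/337, 12/337) → H(Y|X=0) = 1.0907
  X=1: P(X=1) = 0.297, P(Y|X=1) = (16/33, 152/297, 1/297) → H(Y|X=1) = 1.0286
  X=2: P(X=2) = 0.366, P(Y|X=2) = (65/366, 31/61, 115/366) → H(Y|X=2) = 1.4639
H(Y|X) = 0.337·1.0907 + 0.297·1.0286 + 0.366·1.4639 = 1.2088 bits

H(X,Y) = -Σ_{x,y} P(x,y) log₂ P(x,y). Per-cell terms -P(x,y)·log₂P(x,y):
  X=0: 0.4820, 0.3378, 0.0766
  X=1: 0.4026, 0.4131, 0.0100
  X=2: 0.2563, 0.4514, 0.3588
Sum of the 9 terms: H(X,Y) = 2.7886 bits

Chain rule check:
  H(X) + H(Y|X) = 1.5797 + 1.2088 = 2.7885 bits
  H(X,Y) = 2.7886 bits
✓ Chain rule verified (Δ = 0.0001 is 4-dp rounding noise: each of the three values was rounded independently).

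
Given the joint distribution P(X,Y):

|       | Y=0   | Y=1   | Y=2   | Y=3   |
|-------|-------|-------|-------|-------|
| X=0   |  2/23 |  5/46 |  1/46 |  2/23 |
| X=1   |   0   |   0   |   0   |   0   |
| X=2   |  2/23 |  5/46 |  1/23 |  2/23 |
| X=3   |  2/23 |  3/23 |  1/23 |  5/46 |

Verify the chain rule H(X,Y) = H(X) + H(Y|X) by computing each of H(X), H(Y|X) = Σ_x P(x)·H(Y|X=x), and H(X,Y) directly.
H(X) = 1.5802 bits, H(Y|X) = 1.8925 bits, H(X,Y) = 3.4727 bits

Marginal of X (row sums):
  P(X=0) = 2/23 + 5/46 + 1/46 + 2/23 = 7/23
  P(X=1) = 0 + 0 + 0 + 0 = 0
  P(X=2) = 2/23 + 5/46 + 1/23 + 2/23 = 15/46
  P(X=3) = 2/23 + 3/23 + 1/23 + 5/46 = 17/46
H(X) = -[(7/23)·log₂(7/23) + (15/46)·log₂(15/46) + (17/46)·log₂(17/46)]   (outcomes with P = 0 contribute 0)
  = 0.52232 + 0.52718 + 0.53073 = 1.5802 bits

H(Y|X) = Σ_x P(x)·H(Y|X=x):
  X=0: P(X=0) = 7/23, P(Y|X=0) = (2/7, 5/14, 1/14, 2/7) → H(Y|X=0) = 1.83524
  X=1: P(X=1) = 0 → contributes 0
  X=2: P(X=2) = 15/46, P(Y|X=2) = (4/15, 1/3, 2/15, 4/15) → H(Y|X=2) = 1.93291
  X=3: P(X=3) = 17/46, P(Y|X=3) = (4/17, 6/17, 2/17, 5/17) → H(Y|X=3) = 1.90397
H(Y|X) = (7/23)·1.83524 + (15/46)·1.93291 + (17/46)·1.90397 = 1.8925 bits

H(X,Y) = -Σ_{x,y} P(x,y) log₂ P(x,y). Per-cell terms -P(x,y)·log₂P(x,y):
  X=0: 0.30640, 0.34800, 0.12008, 0.30640
  X=1: 0.00000, 0.00000, 0.00000, 0.00000
  X=2: 0.30640, 0.34800, 0.19668, 0.30640
  X=3: 0.30640, 0.38330, 0.19668, 0.34800
  (cells with P = 0 contribute 0)
Sum of the 16 terms: H(X,Y) = 3.4727 bits

Chain rule check:
  H(X) + H(Y|X) = 1.5802 + 1.8925 = 3.4727 bits
  H(X,Y) = 3.4727 bits
✓ Chain rule verified.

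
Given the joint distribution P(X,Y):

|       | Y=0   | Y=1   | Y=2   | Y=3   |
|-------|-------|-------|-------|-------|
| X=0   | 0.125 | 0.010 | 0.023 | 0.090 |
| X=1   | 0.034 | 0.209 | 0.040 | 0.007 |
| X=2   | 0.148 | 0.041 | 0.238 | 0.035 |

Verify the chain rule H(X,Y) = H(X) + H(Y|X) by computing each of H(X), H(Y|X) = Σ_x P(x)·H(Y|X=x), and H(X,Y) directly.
H(X) = 1.5315 bits, H(Y|X) = 1.4806 bits, H(X,Y) = 3.0120 bits

Marginal of X (row sums):
  P(X=0) = 0.125 + 0.010 + 0.023 + 0.090 = 0.248
  P(X=1) = 0.034 + 0.209 + 0.040 + 0.007 = 0.290
  P(X=2) = 0.148 + 0.041 + 0.238 + 0.035 = 0.462
H(X) = -[0.248·log₂(0.248) + 0.290·log₂(0.290) + 0.462·log₂(0.462)]
  = 0.498874 + 0.517904 + 0.514684 = 1.5315 bits

H(Y|X) = Σ_x P(x)·H(Y|X=x):
  X=0: P(X=0) = 0.248, P(Y|X=0) = (125/248, 5/124, 23/248, 45/124) → H(Y|X=0) = 1.533829
  X=1: P(X=1) = 0.290, P(Y|X=1) = (17/145, 209/290, 4/29, 7/290) → H(Y|X=1) = 1.227011
  X=2: P(X=2) = 0.462, P(Y|X=2) = (74/231, 41/462, 17/33, 5/66) → H(Y|X=2) = 1.611164
H(Y|X) = 0.248·1.533829 + 0.290·1.227011 + 0.462·1.611164 = 1.4806 bits

H(X,Y) = -Σ_{x,y} P(x,y) log₂ P(x,y). Per-cell terms -P(x,y)·log₂P(x,y):
  X=0: 0.375000, 0.066439, 0.125171, 0.312654
  X=1: 0.165863, 0.472011, 0.185754, 0.050109
  X=2: 0.407937, 0.188938, 0.492890, 0.169278
Sum of the 12 terms: H(X,Y) = 3.0120 bits

Chain rule check:
  H(X) + H(Y|X) = 1.5315 + 1.4806 = 3.0121 bits
  H(X,Y) = 3.0120 bits
✓ Chain rule verified (Δ = 0.0001 is 4-dp rounding noise: each of the three values was rounded independently).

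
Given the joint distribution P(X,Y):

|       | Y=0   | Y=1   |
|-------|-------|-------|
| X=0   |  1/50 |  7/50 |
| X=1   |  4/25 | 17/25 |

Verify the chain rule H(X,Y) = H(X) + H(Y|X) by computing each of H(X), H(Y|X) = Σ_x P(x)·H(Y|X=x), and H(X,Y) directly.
H(X) = 0.6343 bits, H(Y|X) = 0.6770 bits, H(X,Y) = 1.3114 bits

Marginal of X (row sums):
  P(X=0) = 1/50 + 7/50 = 4/25
  P(X=1) = 4/25 + 17/25 = 21/25
H(X) = -[(4/25)·log₂(4/25) + (21/25)·log₂(21/25)]
  = 0.42302 + 0.21129 = 0.6343 bits

H(Y|X) = Σ_x P(x)·H(Y|X=x):
  X=0: P(X=0) = 4/25, P(Y|X=0) = (1/8, 7/8) → H(Y|X=0) = 0.54356
  X=1: P(X=1) = 21/25, P(Y|X=1) = (4/21, 17/21) → H(Y|X=1) = 0.70247
H(Y|X) = (4/25)·0.54356 + (21/25)·0.70247 = 0.6770 bits

H(X,Y) = -Σ_{x,y} P(x,y) log₂ P(x,y). Per-cell terms -P(x,y)·log₂P(x,y):
  X=0: 0.11288, 0.39711
  X=1: 0.42302, 0.37835
Sum of the 4 terms: H(X,Y) = 1.3114 bits

Chain rule check:
  H(X) + H(Y|X) = 0.6343 + 0.6770 = 1.3113 bits
  H(X,Y) = 1.3114 bits
✓ Chain rule verified (Δ = 0.0001 is 4-dp rounding noise: each of the three values was rounded independently).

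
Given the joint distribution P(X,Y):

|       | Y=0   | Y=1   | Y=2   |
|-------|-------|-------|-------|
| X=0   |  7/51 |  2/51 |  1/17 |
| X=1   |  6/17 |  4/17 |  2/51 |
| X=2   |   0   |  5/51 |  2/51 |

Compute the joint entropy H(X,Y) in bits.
2.5333 bits

H(X,Y) = -Σ_{x,y} P(x,y) log₂ P(x,y). Per-cell terms -P(x,y)·log₂P(x,y):
  X=0: 0.39324, 0.18323, 0.24044
  X=1: 0.53029, 0.49117, 0.18323
  X=2: 0.00000, 0.32848, 0.18323
  (cells with P = 0 contribute 0)
Sum of the 9 terms: H(X,Y) = 2.5333 bits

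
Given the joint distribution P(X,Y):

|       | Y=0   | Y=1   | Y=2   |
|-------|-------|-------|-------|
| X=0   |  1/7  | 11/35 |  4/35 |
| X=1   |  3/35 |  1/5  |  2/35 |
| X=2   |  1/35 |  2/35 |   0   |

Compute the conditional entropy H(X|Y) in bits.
1.2688 bits

H(X|Y) = H(X,Y) - H(Y)

H(X,Y) = -Σ_{x,y} P(x,y) log₂ P(x,y). Per-cell terms -P(x,y)·log₂P(x,y):
  X=0: 0.40105, 0.52481, 0.35763
  X=1: 0.30380, 0.46439, 0.23596
  X=2: 0.14655, 0.23596, 0.00000
  (cells with P = 0 contribute 0)
Sum of the 9 terms: H(X,Y) = 2.67015 bits

Marginal of Y (column sums):
  P(Y=0) = 1/7 + 3/35 + 1/35 = 9/35
  P(Y=1) = 11/35 + 1/5 + 2/35 = 4/7
  P(Y=2) = 4/35 + 2/35 + 0 = 6/35
H(Y) = -[(9/35)·log₂(9/35) + (4/7)·log₂(4/7) + (6/35)·log₂(6/35)]
  = 0.50383 + 0.46135 + 0.43617 = 1.40135 bits

H(X|Y) = H(X,Y) - H(Y) = 2.67015 - 1.40135 = 1.2688 bits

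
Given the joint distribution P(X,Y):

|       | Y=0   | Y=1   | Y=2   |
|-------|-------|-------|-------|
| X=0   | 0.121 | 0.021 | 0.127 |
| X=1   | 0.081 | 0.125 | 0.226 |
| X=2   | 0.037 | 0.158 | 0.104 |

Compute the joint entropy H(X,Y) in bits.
2.9536 bits

H(X,Y) = -Σ_{x,y} P(x,y) log₂ P(x,y). Per-cell terms -P(x,y)·log₂P(x,y):
  X=0: 0.3687, 0.1170, 0.3781
  X=1: 0.2937, 0.3750, 0.4849
  X=2: 0.1760, 0.4206, 0.3396
Sum of the 9 terms: H(X,Y) = 2.9536 bits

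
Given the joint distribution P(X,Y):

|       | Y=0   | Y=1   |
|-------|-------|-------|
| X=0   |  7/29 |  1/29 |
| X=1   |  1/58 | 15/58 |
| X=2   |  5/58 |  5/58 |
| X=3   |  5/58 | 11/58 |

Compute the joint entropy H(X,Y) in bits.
2.6375 bits

H(X,Y) = -Σ_{x,y} P(x,y) log₂ P(x,y). Per-cell terms -P(x,y)·log₂P(x,y):
  X=0: 0.49498, 0.16752
  X=1: 0.10100, 0.50459
  X=2: 0.30483, 0.30483
  X=3: 0.30483, 0.45490
Sum of the 8 terms: H(X,Y) = 2.6375 bits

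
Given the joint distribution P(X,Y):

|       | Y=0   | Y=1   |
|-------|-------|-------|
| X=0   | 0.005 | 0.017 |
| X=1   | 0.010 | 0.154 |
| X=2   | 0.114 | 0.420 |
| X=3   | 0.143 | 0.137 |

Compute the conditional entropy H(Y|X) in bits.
0.7507 bits

H(Y|X) = H(X,Y) - H(X)

H(X,Y) = -Σ_{x,y} P(x,y) log₂ P(x,y). Per-cell terms -P(x,y)·log₂P(x,y):
  X=0: 0.038219, 0.099931
  X=1: 0.066439, 0.415646
  X=2: 0.357150, 0.525646
  X=3: 0.401246, 0.392882
Sum of the 8 terms: H(X,Y) = 2.29716 bits

Marginal of X (row sums):
  P(X=0) = 0.005 + 0.017 = 0.022
  P(X=1) = 0.010 + 0.154 = 0.164
  P(X=2) = 0.114 + 0.420 = 0.534
  P(X=3) = 0.143 + 0.137 = 0.280
H(X) = -[0.022·log₂(0.022) + 0.164·log₂(0.164) + 0.534·log₂(0.534) + 0.280·log₂(0.280)]
  = 0.121140 + 0.427750 + 0.483317 + 0.514220 = 1.54643 bits

H(Y|X) = H(X,Y) - H(X) = 2.29716 - 1.54643 = 0.7507 bits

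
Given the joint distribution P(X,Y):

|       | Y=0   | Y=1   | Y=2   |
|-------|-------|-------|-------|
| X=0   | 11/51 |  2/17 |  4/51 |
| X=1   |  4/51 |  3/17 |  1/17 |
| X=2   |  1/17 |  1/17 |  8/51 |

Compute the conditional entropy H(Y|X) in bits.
1.4350 bits

H(Y|X) = H(X,Y) - H(X)

H(X,Y) = -Σ_{x,y} P(x,y) log₂ P(x,y). Per-cell terms -P(x,y)·log₂P(x,y):
  X=0: 0.4773124, 0.3632309, 0.2880334
  X=1: 0.2880334, 0.4416177, 0.2404390
  X=2: 0.2404390, 0.2404390, 0.4192040
Sum of the 9 terms: H(X,Y) = 2.998749 bits

Marginal of X (row sums):
  P(X=0) = 11/51 + 2/17 + 4/51 = 7/17
  P(X=1) = 4/51 + 3/17 + 1/17 = 16/51
  P(X=2) = 1/17 + 1/17 + 8/51 = 14/51
H(X) = -[(7/17)·log₂(7/17) + (16/51)·log₂(16/51) + (14/51)·log₂(14/51)]
  = 0.5271033 + 0.5246825 + 0.5119801 = 1.563766 bits

H(Y|X) = H(X,Y) - H(X) = 2.998749 - 1.563766 = 1.4350 bits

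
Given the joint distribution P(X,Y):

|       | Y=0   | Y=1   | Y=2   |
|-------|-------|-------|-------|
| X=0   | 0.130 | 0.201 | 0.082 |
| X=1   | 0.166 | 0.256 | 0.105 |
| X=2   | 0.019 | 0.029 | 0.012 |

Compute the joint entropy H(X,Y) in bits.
2.7518 bits

H(X,Y) = -Σ_{x,y} P(x,y) log₂ P(x,y). Per-cell terms -P(x,y)·log₂P(x,y):
  X=0: 0.3826, 0.4653, 0.2959
  X=1: 0.4301, 0.5032, 0.3414
  X=2: 0.1086, 0.1481, 0.0766
Sum of the 9 terms: H(X,Y) = 2.7518 bits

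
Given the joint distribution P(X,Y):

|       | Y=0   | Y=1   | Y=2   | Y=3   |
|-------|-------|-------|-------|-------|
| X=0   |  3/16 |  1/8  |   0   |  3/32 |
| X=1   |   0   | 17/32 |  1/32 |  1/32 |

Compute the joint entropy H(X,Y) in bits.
1.9453 bits

H(X,Y) = -Σ_{x,y} P(x,y) log₂ P(x,y). Per-cell terms -P(x,y)·log₂P(x,y):
  X=0: 0.45282, 0.37500, 0.00000, 0.32016
  X=1: 0.00000, 0.48479, 0.15625, 0.15625
  (cells with P = 0 contribute 0)
Sum of the 8 terms: H(X,Y) = 1.9453 bits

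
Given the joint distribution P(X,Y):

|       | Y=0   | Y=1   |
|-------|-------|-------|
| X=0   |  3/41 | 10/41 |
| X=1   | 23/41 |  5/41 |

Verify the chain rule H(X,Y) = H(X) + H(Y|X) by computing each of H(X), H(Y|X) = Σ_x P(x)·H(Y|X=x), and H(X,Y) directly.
H(X) = 0.9012 bits, H(Y|X) = 0.7094 bits, H(X,Y) = 1.6106 bits

Marginal of X (row sums):
  P(X=0) = 3/41 + 10/41 = 13/41
  P(X=1) = 23/41 + 5/41 = 28/41
H(X) = -[(13/41)·log₂(13/41) + (28/41)·log₂(28/41)]
  = 0.52543 + 0.37574 = 0.9012 bits

H(Y|X) = Σ_x P(x)·H(Y|X=x):
  X=0: P(X=0) = 13/41, P(Y|X=0) = (3/13, 10/13) → H(Y|X=0) = 0.77935
  X=1: P(X=1) = 28/41, P(Y|X=1) = (23/28, 5/28) → H(Y|X=1) = 0.67694
H(Y|X) = (13/41)·0.77935 + (28/41)·0.67694 = 0.7094 bits

H(X,Y) = -Σ_{x,y} P(x,y) log₂ P(x,y). Per-cell terms -P(x,y)·log₂P(x,y):
  X=0: 0.27604, 0.49649
  X=1: 0.46785, 0.37020
Sum of the 4 terms: H(X,Y) = 1.6106 bits

Chain rule check:
  H(X) + H(Y|X) = 0.9012 + 0.7094 = 1.6106 bits
  H(X,Y) = 1.6106 bits
✓ Chain rule verified.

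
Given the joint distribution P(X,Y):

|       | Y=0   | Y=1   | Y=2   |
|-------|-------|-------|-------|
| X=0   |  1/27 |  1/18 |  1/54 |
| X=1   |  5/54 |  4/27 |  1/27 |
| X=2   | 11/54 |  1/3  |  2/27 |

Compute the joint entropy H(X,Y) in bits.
2.6905 bits

H(X,Y) = -Σ_{x,y} P(x,y) log₂ P(x,y). Per-cell terms -P(x,y)·log₂P(x,y):
  X=0: 0.1761, 0.2317, 0.1066
  X=1: 0.3179, 0.4081, 0.1761
  X=2: 0.4676, 0.5283, 0.2781
Sum of the 9 terms: H(X,Y) = 2.6905 bits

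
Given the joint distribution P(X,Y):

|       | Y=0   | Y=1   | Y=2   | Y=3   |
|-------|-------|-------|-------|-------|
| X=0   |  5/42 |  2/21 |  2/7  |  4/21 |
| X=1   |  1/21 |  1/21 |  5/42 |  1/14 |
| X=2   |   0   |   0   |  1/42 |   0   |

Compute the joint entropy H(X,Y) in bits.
2.8448 bits

H(X,Y) = -Σ_{x,y} P(x,y) log₂ P(x,y). Per-cell terms -P(x,y)·log₂P(x,y):
  X=0: 0.3655225, 0.3230778, 0.5163871, 0.4556795
  X=1: 0.2091580, 0.2091580, 0.3655225, 0.2719539
  X=2: 0.0000000, 0.0000000, 0.1283885, 0.0000000
  (cells with P = 0 contribute 0)
Sum of the 12 terms: H(X,Y) = 2.8448 bits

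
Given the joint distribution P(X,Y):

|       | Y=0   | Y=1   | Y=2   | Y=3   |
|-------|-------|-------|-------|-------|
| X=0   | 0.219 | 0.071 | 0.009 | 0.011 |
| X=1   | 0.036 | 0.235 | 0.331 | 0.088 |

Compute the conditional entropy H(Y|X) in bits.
1.4905 bits

H(Y|X) = H(X,Y) - H(X)

H(X,Y) = -Σ_{x,y} P(x,y) log₂ P(x,y). Per-cell terms -P(x,y)·log₂P(x,y):
  X=0: 0.47983, 0.27094, 0.06116, 0.07157
  X=1: 0.17265, 0.49098, 0.52798, 0.30856
Sum of the 8 terms: H(X,Y) = 2.3837 bits

Marginal of X (row sums):
  P(X=0) = 0.219 + 0.071 + 0.009 + 0.011 = 0.310
  P(X=1) = 0.036 + 0.235 + 0.331 + 0.088 = 0.690
H(X) = -[0.310·log₂(0.310) + 0.690·log₂(0.690)]
  = 0.52379 + 0.36938 = 0.8932 bits

H(Y|X) = H(X,Y) - H(X) = 2.3837 - 0.8932 = 1.4905 bits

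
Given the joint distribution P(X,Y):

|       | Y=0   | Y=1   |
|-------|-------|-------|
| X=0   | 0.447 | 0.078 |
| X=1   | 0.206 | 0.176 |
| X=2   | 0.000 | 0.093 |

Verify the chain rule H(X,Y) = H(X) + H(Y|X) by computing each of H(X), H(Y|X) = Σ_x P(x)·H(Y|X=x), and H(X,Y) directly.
H(X) = 1.3371 bits, H(Y|X) = 0.6986 bits, H(X,Y) = 2.0357 bits

Marginal of X (row sums):
  P(X=0) = 0.447 + 0.078 = 0.525
  P(X=1) = 0.206 + 0.176 = 0.382
  P(X=2) = 0.000 + 0.093 = 0.093
H(X) = -[0.525·log₂(0.525) + 0.382·log₂(0.382) + 0.093·log₂(0.093)]
  = 0.4880 + 0.5304 + 0.3187 = 1.3371 bits

H(Y|X) = Σ_x P(x)·H(Y|X=x):
  X=0: P(X=0) = 0.525, P(Y|X=0) = (149/175, 26/175) → H(Y|X=0) = 0.6063
  X=1: P(X=1) = 0.382, P(Y|X=1) = (103/191, 88/191) → H(Y|X=1) = 0.9955
  X=2: P(X=2) = 0.093, P(Y|X=2) = (0, 1) → H(Y|X=2) = 0.0000
H(Y|X) = 0.525·0.6063 + 0.382·0.9955 + 0.093·0.0000 = 0.6986 bits

H(X,Y) = -Σ_{x,y} P(x,y) log₂ P(x,y). Per-cell terms -P(x,y)·log₂P(x,y):
  X=0: 0.5193, 0.2871
  X=1: 0.4695, 0.4411
  X=2: 0.0000, 0.3187
  (cells with P = 0 contribute 0)
Sum of the 6 terms: H(X,Y) = 2.0357 bits

Chain rule check:
  H(X) + H(Y|X) = 1.3371 + 0.6986 = 2.0357 bits
  H(X,Y) = 2.0357 bits
✓ Chain rule verified.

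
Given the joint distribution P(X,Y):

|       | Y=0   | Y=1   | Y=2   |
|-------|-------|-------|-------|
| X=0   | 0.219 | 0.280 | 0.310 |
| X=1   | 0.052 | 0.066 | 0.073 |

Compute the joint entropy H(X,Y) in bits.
2.2741 bits

H(X,Y) = -Σ_{x,y} P(x,y) log₂ P(x,y). Per-cell terms -P(x,y)·log₂P(x,y):
  X=0: 0.47983, 0.51422, 0.52379
  X=1: 0.22180, 0.25881, 0.27565
Sum of the 6 terms: H(X,Y) = 2.2741 bits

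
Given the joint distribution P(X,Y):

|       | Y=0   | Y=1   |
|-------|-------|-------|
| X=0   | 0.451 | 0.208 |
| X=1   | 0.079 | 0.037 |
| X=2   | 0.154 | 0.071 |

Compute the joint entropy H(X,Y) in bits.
2.1412 bits

H(X,Y) = -Σ_{x,y} P(x,y) log₂ P(x,y). Per-cell terms -P(x,y)·log₂P(x,y):
  X=0: 0.51811, 0.47119
  X=1: 0.28930, 0.17598
  X=2: 0.41565, 0.27094
Sum of the 6 terms: H(X,Y) = 2.1412 bits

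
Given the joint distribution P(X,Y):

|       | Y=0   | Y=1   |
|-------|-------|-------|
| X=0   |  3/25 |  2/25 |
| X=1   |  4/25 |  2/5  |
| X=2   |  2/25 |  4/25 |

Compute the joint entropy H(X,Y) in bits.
2.3249 bits

H(X,Y) = -Σ_{x,y} P(x,y) log₂ P(x,y). Per-cell terms -P(x,y)·log₂P(x,y):
  X=0: 0.3671, 0.2915
  X=1: 0.4230, 0.5288
  X=2: 0.2915, 0.4230
Sum of the 6 terms: H(X,Y) = 2.3249 bits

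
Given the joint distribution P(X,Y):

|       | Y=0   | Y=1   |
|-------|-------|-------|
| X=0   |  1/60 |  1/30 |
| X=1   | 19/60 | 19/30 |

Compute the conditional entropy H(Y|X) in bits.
0.9183 bits

H(Y|X) = H(X,Y) - H(X)

H(X,Y) = -Σ_{x,y} P(x,y) log₂ P(x,y). Per-cell terms -P(x,y)·log₂P(x,y):
  X=0: 0.09845, 0.16356
  X=1: 0.52534, 0.41734
Sum of the 4 terms: H(X,Y) = 1.2047 bits

Marginal of X (row sums):
  P(X=0) = 1/60 + 1/30 = 1/20
  P(X=1) = 19/60 + 19/30 = 19/20
H(X) = -[(1/20)·log₂(1/20) + (19/20)·log₂(19/20)]
  = 0.21610 + 0.07030 = 0.2864 bits

H(Y|X) = H(X,Y) - H(X) = 1.2047 - 0.2864 = 0.9183 bits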